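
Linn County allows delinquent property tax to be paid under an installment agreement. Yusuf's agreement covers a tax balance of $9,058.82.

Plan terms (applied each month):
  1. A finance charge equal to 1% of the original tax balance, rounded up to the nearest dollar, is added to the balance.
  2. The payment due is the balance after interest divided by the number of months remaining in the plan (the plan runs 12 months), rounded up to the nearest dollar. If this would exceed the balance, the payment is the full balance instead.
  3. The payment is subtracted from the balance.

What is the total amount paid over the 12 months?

Month 1: $9,058.82 +$91.00 interest = $9,149.82; pay $763.00 → $8,386.82
Month 2: $8,386.82 +$91.00 interest = $8,477.82; pay $771.00 → $7,706.82
Month 3: $7,706.82 +$91.00 interest = $7,797.82; pay $780.00 → $7,017.82
Month 4: $7,017.82 +$91.00 interest = $7,108.82; pay $790.00 → $6,318.82
Month 5: $6,318.82 +$91.00 interest = $6,409.82; pay $802.00 → $5,607.82
Month 6: $5,607.82 +$91.00 interest = $5,698.82; pay $815.00 → $4,883.82
Month 7: $4,883.82 +$91.00 interest = $4,974.82; pay $830.00 → $4,144.82
Month 8: $4,144.82 +$91.00 interest = $4,235.82; pay $848.00 → $3,387.82
Month 9: $3,387.82 +$91.00 interest = $3,478.82; pay $870.00 → $2,608.82
Month 10: $2,608.82 +$91.00 interest = $2,699.82; pay $900.00 → $1,799.82
Month 11: $1,799.82 +$91.00 interest = $1,890.82; pay $946.00 → $944.82
Month 12: $944.82 +$91.00 interest = $1,035.82; pay $1,035.82 → $0.00
Total paid: $10,150.82

$10,150.82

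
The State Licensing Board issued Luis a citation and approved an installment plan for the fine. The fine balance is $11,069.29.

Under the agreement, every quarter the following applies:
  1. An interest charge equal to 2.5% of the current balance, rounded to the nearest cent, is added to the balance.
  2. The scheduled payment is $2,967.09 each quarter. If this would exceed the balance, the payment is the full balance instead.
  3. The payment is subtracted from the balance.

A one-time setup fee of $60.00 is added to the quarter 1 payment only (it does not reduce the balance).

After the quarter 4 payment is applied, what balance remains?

$0.00

Quarter 1: $11,069.29 +$276.73 interest = $11,346.02; pay $2,967.09 (+ $60.00 fee) → $8,378.93
Quarter 2: $8,378.93 +$209.47 interest = $8,588.40; pay $2,967.09 → $5,621.31
Quarter 3: $5,621.31 +$140.53 interest = $5,761.84; pay $2,967.09 → $2,794.75
Quarter 4: $2,794.75 +$69.87 interest = $2,864.62; pay $2,864.62 → $0.00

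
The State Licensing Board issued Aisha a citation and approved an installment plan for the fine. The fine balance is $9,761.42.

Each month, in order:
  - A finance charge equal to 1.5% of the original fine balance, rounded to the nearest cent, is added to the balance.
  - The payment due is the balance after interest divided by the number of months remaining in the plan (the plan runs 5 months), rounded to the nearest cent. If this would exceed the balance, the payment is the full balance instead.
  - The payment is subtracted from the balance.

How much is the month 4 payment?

$2,140.19

Month 1: opening $9,761.42; interest $146.42 → $9,907.84; payment $1,981.57; balance $7,926.27
Month 2: opening $7,926.27; interest $146.42 → $8,072.69; payment $2,018.17; balance $6,054.52
Month 3: opening $6,054.52; interest $146.42 → $6,200.94; payment $2,066.98; balance $4,133.96
Month 4: opening $4,133.96; interest $146.42 → $4,280.38; payment $2,140.19; balance $2,140.19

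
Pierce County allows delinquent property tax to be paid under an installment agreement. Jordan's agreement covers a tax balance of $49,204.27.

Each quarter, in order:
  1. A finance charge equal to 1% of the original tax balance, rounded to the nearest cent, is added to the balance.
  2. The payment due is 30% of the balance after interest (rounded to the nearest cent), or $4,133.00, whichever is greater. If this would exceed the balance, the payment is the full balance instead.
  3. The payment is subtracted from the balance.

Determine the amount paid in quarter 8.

# | Opening | Interest | Payment | End bal
1 | $49,204.27 | $492.04 | $14,908.89 | $34,787.42
2 | $34,787.42 | $492.04 | $10,583.84 | $24,695.62
3 | $24,695.62 | $492.04 | $7,556.30 | $17,631.36
4 | $17,631.36 | $492.04 | $5,437.02 | $12,686.38
5 | $12,686.38 | $492.04 | $4,133.00 | $9,045.42
6 | $9,045.42 | $492.04 | $4,133.00 | $5,404.46
7 | $5,404.46 | $492.04 | $4,133.00 | $1,763.50
8 | $1,763.50 | $492.04 | $2,255.54 | $0.00

$2,255.54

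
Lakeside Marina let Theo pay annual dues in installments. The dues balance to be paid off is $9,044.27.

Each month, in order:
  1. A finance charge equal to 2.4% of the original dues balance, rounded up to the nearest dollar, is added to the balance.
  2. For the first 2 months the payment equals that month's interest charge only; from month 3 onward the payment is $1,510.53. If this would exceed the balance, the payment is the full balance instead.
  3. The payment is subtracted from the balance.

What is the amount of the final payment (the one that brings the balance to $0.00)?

$1,507.09

Month 1: $9,044.27 +$218.00 interest = $9,262.27; pay $218.00 → $9,044.27
Month 2: $9,044.27 +$218.00 interest = $9,262.27; pay $218.00 → $9,044.27
Month 3: $9,044.27 +$218.00 interest = $9,262.27; pay $1,510.53 → $7,751.74
Month 4: $7,751.74 +$218.00 interest = $7,969.74; pay $1,510.53 → $6,459.21
Month 5: $6,459.21 +$218.00 interest = $6,677.21; pay $1,510.53 → $5,166.68
Month 6: $5,166.68 +$218.00 interest = $5,384.68; pay $1,510.53 → $3,874.15
Month 7: $3,874.15 +$218.00 interest = $4,092.15; pay $1,510.53 → $2,581.62
Month 8: $2,581.62 +$218.00 interest = $2,799.62; pay $1,510.53 → $1,289.09
Month 9: $1,289.09 +$218.00 interest = $1,507.09; pay $1,507.09 → $0.00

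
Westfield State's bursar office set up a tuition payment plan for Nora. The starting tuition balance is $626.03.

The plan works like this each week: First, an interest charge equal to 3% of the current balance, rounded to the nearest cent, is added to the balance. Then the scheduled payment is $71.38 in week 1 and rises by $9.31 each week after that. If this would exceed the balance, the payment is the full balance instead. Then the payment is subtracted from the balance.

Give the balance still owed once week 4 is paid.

Week 1: opening $626.03; interest $18.78 → $644.81; payment $71.38; balance $573.43
Week 2: opening $573.43; interest $17.20 → $590.63; payment $80.69; balance $509.94
Week 3: opening $509.94; interest $15.30 → $525.24; payment $90.00; balance $435.24
Week 4: opening $435.24; interest $13.06 → $448.30; payment $99.31; balance $348.99

$348.99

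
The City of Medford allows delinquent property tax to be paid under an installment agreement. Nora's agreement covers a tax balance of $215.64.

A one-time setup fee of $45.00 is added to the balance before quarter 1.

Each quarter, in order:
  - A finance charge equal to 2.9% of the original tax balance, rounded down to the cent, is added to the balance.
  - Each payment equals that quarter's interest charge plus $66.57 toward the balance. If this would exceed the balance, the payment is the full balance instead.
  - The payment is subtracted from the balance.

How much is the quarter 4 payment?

Quarter 1: $260.64 +$6.25 interest = $266.89; pay $72.82 → $194.07
Quarter 2: $194.07 +$6.25 interest = $200.32; pay $72.82 → $127.50
Quarter 3: $127.50 +$6.25 interest = $133.75; pay $72.82 → $60.93
Quarter 4: $60.93 +$6.25 interest = $67.18; pay $67.18 → $0.00

$67.18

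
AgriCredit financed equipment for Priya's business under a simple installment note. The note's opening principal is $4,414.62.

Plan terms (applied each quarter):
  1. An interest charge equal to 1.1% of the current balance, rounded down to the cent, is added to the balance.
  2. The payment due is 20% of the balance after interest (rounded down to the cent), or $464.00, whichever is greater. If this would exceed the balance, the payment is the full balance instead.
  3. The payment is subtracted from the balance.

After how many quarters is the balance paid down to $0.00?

Quarter 1: opening $4,414.62; interest $48.56 → $4,463.18; payment $892.63; balance $3,570.55
Quarter 2: opening $3,570.55; interest $39.27 → $3,609.82; payment $721.96; balance $2,887.86
Quarter 3: opening $2,887.86; interest $31.76 → $2,919.62; payment $583.92; balance $2,335.70
Quarter 4: opening $2,335.70; interest $25.69 → $2,361.39; payment $472.27; balance $1,889.12
Quarter 5: opening $1,889.12; interest $20.78 → $1,909.90; payment $464.00; balance $1,445.90
Quarter 6: opening $1,445.90; interest $15.90 → $1,461.80; payment $464.00; balance $997.80
Quarter 7: opening $997.80; interest $10.97 → $1,008.77; payment $464.00; balance $544.77
Quarter 8: opening $544.77; interest $5.99 → $550.76; payment $464.00; balance $86.76
Quarter 9: opening $86.76; interest $0.95 → $87.71; payment $87.71; balance $0.00
Balance reaches $0.00 in quarter 9.

9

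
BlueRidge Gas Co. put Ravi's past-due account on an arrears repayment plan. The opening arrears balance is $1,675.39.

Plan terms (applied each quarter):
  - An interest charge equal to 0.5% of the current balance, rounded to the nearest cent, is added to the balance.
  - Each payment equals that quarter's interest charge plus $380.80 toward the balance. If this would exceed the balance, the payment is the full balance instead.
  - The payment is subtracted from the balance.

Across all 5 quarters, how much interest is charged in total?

# | Opening | Interest | Payment | End bal
1 | $1,675.39 | $8.38 | $389.18 | $1,294.59
2 | $1,294.59 | $6.47 | $387.27 | $913.79
3 | $913.79 | $4.57 | $385.37 | $532.99
4 | $532.99 | $2.66 | $383.46 | $152.19
5 | $152.19 | $0.76 | $152.95 | $0.00
Total interest: $8.38 + $6.47 + $4.57 + $2.66 + $0.76 = $22.84

$22.84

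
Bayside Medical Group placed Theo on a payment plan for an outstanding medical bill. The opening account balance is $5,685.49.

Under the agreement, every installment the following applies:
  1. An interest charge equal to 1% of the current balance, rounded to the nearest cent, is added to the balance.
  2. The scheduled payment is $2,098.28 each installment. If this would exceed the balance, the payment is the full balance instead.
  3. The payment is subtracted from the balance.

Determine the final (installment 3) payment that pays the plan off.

Installment 1: opening $5,685.49; interest $56.85 → $5,742.34; payment $2,098.28; balance $3,644.06
Installment 2: opening $3,644.06; interest $36.44 → $3,680.50; payment $2,098.28; balance $1,582.22
Installment 3: opening $1,582.22; interest $15.82 → $1,598.04; payment $1,598.04; balance $0.00

$1,598.04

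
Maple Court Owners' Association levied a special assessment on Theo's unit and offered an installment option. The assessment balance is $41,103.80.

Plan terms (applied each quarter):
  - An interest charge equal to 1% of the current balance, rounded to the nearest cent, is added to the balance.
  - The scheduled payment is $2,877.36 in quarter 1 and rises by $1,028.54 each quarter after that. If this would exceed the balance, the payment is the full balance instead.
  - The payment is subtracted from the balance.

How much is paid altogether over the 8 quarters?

Quarter 1: $41,103.80 +$411.04 interest = $41,514.84; pay $2,877.36 → $38,637.48
Quarter 2: $38,637.48 +$386.37 interest = $39,023.85; pay $3,905.90 → $35,117.95
Quarter 3: $35,117.95 +$351.18 interest = $35,469.13; pay $4,934.44 → $30,534.69
Quarter 4: $30,534.69 +$305.35 interest = $30,840.04; pay $5,962.98 → $24,877.06
Quarter 5: $24,877.06 +$248.77 interest = $25,125.83; pay $6,991.52 → $18,134.31
Quarter 6: $18,134.31 +$181.34 interest = $18,315.65; pay $8,020.06 → $10,295.59
Quarter 7: $10,295.59 +$102.96 interest = $10,398.55; pay $9,048.60 → $1,349.95
Quarter 8: $1,349.95 +$13.50 interest = $1,363.45; pay $1,363.45 → $0.00
Total paid: $43,104.31

$43,104.31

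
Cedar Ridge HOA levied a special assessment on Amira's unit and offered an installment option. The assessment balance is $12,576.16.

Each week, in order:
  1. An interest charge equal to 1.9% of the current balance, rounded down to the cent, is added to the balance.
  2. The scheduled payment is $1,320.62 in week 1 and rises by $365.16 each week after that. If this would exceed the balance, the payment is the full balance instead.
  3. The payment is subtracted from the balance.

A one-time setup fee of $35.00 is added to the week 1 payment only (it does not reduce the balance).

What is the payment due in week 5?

$2,781.26

Week 1: $12,576.16 +$238.94 interest = $12,815.10; pay $1,320.62 (+ $35.00 fee) → $11,494.48
Week 2: $11,494.48 +$218.39 interest = $11,712.87; pay $1,685.78 → $10,027.09
Week 3: $10,027.09 +$190.51 interest = $10,217.60; pay $2,050.94 → $8,166.66
Week 4: $8,166.66 +$155.16 interest = $8,321.82; pay $2,416.10 → $5,905.72
Week 5: $5,905.72 +$112.20 interest = $6,017.92; pay $2,781.26 → $3,236.66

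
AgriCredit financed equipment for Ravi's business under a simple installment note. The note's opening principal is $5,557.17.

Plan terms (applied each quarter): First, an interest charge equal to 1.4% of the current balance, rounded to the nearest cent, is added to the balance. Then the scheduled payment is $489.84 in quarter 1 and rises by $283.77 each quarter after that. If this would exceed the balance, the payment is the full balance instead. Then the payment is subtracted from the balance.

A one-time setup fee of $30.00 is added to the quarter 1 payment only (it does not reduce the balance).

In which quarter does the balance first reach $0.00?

6

Quarter 1: $5,557.17 +$77.80 interest = $5,634.97; pay $489.84 (+ $30.00 fee) → $5,145.13
Quarter 2: $5,145.13 +$72.03 interest = $5,217.16; pay $773.61 → $4,443.55
Quarter 3: $4,443.55 +$62.21 interest = $4,505.76; pay $1,057.38 → $3,448.38
Quarter 4: $3,448.38 +$48.28 interest = $3,496.66; pay $1,341.15 → $2,155.51
Quarter 5: $2,155.51 +$30.18 interest = $2,185.69; pay $1,624.92 → $560.77
Quarter 6: $560.77 +$7.85 interest = $568.62; pay $568.62 → $0.00
Balance reaches $0.00 in quarter 6.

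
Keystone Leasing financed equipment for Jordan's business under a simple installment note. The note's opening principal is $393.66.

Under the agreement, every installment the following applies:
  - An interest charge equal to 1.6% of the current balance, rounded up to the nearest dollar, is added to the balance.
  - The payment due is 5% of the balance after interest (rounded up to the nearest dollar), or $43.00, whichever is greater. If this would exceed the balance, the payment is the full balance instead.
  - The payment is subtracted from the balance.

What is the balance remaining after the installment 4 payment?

$245.66

# | Opening | Interest | Payment | End bal
1 | $393.66 | $7.00 | $43.00 | $357.66
2 | $357.66 | $6.00 | $43.00 | $320.66
3 | $320.66 | $6.00 | $43.00 | $283.66
4 | $283.66 | $5.00 | $43.00 | $245.66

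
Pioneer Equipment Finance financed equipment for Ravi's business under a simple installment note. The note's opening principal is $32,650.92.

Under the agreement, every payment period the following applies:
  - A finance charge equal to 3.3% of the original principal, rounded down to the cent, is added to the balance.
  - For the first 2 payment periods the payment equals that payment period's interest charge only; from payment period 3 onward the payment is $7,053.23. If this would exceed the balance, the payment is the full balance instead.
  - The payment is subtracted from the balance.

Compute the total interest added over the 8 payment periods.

$8,619.84

Payment period 1: opening $32,650.92; interest $1,077.48 → $33,728.40; payment $1,077.48; balance $32,650.92
Payment period 2: opening $32,650.92; interest $1,077.48 → $33,728.40; payment $1,077.48; balance $32,650.92
Payment period 3: opening $32,650.92; interest $1,077.48 → $33,728.40; payment $7,053.23; balance $26,675.17
Payment period 4: opening $26,675.17; interest $1,077.48 → $27,752.65; payment $7,053.23; balance $20,699.42
Payment period 5: opening $20,699.42; interest $1,077.48 → $21,776.90; payment $7,053.23; balance $14,723.67
Payment period 6: opening $14,723.67; interest $1,077.48 → $15,801.15; payment $7,053.23; balance $8,747.92
Payment period 7: opening $8,747.92; interest $1,077.48 → $9,825.40; payment $7,053.23; balance $2,772.17
Payment period 8: opening $2,772.17; interest $1,077.48 → $3,849.65; payment $3,849.65; balance $0.00
Total interest: $1,077.48 + $1,077.48 + $1,077.48 + $1,077.48 + $1,077.48 + $1,077.48 + $1,077.48 + $1,077.48 = $8,619.84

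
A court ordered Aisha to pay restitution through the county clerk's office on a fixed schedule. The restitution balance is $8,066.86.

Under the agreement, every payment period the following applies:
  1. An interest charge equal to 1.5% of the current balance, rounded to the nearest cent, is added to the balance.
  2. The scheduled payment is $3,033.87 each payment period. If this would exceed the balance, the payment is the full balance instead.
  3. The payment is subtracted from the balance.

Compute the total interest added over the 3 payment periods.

Payment period 1: opening $8,066.86; interest $121.00 → $8,187.86; payment $3,033.87; balance $5,153.99
Payment period 2: opening $5,153.99; interest $77.31 → $5,231.30; payment $3,033.87; balance $2,197.43
Payment period 3: opening $2,197.43; interest $32.96 → $2,230.39; payment $2,230.39; balance $0.00
Total interest: $121.00 + $77.31 + $32.96 = $231.27

$231.27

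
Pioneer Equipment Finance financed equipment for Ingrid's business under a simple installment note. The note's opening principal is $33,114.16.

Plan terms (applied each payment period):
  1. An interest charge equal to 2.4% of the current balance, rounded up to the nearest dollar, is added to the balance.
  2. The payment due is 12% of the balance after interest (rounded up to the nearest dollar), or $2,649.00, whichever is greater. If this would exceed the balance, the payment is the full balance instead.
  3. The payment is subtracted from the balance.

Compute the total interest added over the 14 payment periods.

$5,530.00

# | Opening | Interest | Payment | End bal
1 | $33,114.16 | $795.00 | $4,070.00 | $29,839.16
2 | $29,839.16 | $717.00 | $3,667.00 | $26,889.16
3 | $26,889.16 | $646.00 | $3,305.00 | $24,230.16
4 | $24,230.16 | $582.00 | $2,978.00 | $21,834.16
5 | $21,834.16 | $525.00 | $2,684.00 | $19,675.16
6 | $19,675.16 | $473.00 | $2,649.00 | $17,499.16
7 | $17,499.16 | $420.00 | $2,649.00 | $15,270.16
8 | $15,270.16 | $367.00 | $2,649.00 | $12,988.16
9 | $12,988.16 | $312.00 | $2,649.00 | $10,651.16
10 | $10,651.16 | $256.00 | $2,649.00 | $8,258.16
11 | $8,258.16 | $199.00 | $2,649.00 | $5,808.16
12 | $5,808.16 | $140.00 | $2,649.00 | $3,299.16
13 | $3,299.16 | $80.00 | $2,649.00 | $730.16
14 | $730.16 | $18.00 | $748.16 | $0.00
Total interest: $795.00 + $717.00 + $646.00 + $582.00 + $525.00 + $473.00 + $420.00 + $367.00 + $312.00 + $256.00 + $199.00 + $140.00 + $80.00 + $18.00 = $5,530.00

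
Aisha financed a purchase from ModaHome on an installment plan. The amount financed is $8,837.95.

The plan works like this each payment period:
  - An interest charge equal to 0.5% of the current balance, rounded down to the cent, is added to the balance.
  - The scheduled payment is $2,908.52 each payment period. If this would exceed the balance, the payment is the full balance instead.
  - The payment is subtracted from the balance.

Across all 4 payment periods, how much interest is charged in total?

$90.51

Payment period 1: opening $8,837.95; interest $44.18 → $8,882.13; payment $2,908.52; balance $5,973.61
Payment period 2: opening $5,973.61; interest $29.86 → $6,003.47; payment $2,908.52; balance $3,094.95
Payment period 3: opening $3,094.95; interest $15.47 → $3,110.42; payment $2,908.52; balance $201.90
Payment period 4: opening $201.90; interest $1.00 → $202.90; payment $202.90; balance $0.00
Total interest: $44.18 + $29.86 + $15.47 + $1.00 = $90.51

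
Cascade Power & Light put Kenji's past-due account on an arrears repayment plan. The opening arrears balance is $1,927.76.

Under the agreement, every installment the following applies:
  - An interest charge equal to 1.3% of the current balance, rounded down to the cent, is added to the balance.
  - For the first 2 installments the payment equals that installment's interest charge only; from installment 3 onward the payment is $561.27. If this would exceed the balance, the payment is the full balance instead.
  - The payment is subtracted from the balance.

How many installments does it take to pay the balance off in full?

Installment 1: $1,927.76 +$25.06 interest = $1,952.82; pay $25.06 → $1,927.76
Installment 2: $1,927.76 +$25.06 interest = $1,952.82; pay $25.06 → $1,927.76
Installment 3: $1,927.76 +$25.06 interest = $1,952.82; pay $561.27 → $1,391.55
Installment 4: $1,391.55 +$18.09 interest = $1,409.64; pay $561.27 → $848.37
Installment 5: $848.37 +$11.02 interest = $859.39; pay $561.27 → $298.12
Installment 6: $298.12 +$3.87 interest = $301.99; pay $301.99 → $0.00
Balance reaches $0.00 in installment 6.

6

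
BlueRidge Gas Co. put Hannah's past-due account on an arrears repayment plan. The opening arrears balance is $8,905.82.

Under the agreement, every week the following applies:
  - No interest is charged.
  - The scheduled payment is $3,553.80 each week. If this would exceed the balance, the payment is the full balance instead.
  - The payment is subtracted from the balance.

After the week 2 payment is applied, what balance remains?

$1,798.22

Week 1: opening $8,905.82; payment $3,553.80; balance $5,352.02
Week 2: opening $5,352.02; payment $3,553.80; balance $1,798.22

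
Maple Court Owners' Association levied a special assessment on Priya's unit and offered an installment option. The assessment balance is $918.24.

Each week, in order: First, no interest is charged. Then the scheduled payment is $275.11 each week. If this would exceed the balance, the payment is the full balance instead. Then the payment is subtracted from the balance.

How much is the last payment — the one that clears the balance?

$92.91

Week 1: $918.24 − $275.11 → $643.13
Week 2: $643.13 − $275.11 → $368.02
Week 3: $368.02 − $275.11 → $92.91
Week 4: $92.91 − $92.91 → $0.00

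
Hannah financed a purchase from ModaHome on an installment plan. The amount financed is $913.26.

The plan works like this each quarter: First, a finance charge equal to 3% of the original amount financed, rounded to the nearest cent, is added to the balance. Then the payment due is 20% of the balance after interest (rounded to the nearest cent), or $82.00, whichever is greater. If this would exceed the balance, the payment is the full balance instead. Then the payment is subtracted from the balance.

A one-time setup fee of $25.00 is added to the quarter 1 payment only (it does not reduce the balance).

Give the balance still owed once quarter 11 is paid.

$45.34

# | Opening | Interest | Payment | Fee | End bal
1 | $913.26 | $27.40 | $188.13 | $25.00 | $752.53
2 | $752.53 | $27.40 | $155.99 | — | $623.94
3 | $623.94 | $27.40 | $130.27 | — | $521.07
4 | $521.07 | $27.40 | $109.69 | — | $438.78
5 | $438.78 | $27.40 | $93.24 | — | $372.94
6 | $372.94 | $27.40 | $82.00 | — | $318.34
7 | $318.34 | $27.40 | $82.00 | — | $263.74
8 | $263.74 | $27.40 | $82.00 | — | $209.14
9 | $209.14 | $27.40 | $82.00 | — | $154.54
10 | $154.54 | $27.40 | $82.00 | — | $99.94
11 | $99.94 | $27.40 | $82.00 | — | $45.34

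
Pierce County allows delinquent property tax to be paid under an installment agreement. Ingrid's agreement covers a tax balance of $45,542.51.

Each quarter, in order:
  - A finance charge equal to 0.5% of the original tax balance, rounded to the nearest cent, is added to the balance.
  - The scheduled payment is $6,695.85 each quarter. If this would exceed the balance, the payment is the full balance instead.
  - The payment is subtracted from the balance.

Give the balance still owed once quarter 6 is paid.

Quarter 1: opening $45,542.51; interest $227.71 → $45,770.22; payment $6,695.85; balance $39,074.37
Quarter 2: opening $39,074.37; interest $227.71 → $39,302.08; payment $6,695.85; balance $32,606.23
Quarter 3: opening $32,606.23; interest $227.71 → $32,833.94; payment $6,695.85; balance $26,138.09
Quarter 4: opening $26,138.09; interest $227.71 → $26,365.80; payment $6,695.85; balance $19,669.95
Quarter 5: opening $19,669.95; interest $227.71 → $19,897.66; payment $6,695.85; balance $13,201.81
Quarter 6: opening $13,201.81; interest $227.71 → $13,429.52; payment $6,695.85; balance $6,733.67

$6,733.67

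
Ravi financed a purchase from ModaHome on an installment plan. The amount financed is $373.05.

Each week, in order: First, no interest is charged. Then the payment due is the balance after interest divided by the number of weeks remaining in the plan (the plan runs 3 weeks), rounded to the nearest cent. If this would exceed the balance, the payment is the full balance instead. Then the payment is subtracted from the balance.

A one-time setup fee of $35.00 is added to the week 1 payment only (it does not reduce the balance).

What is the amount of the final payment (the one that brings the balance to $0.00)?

$124.35

# | Opening | Payment | Fee | End bal
1 | $373.05 | $124.35 | $35.00 | $248.70
2 | $248.70 | $124.35 | — | $124.35
3 | $124.35 | $124.35 | — | $0.00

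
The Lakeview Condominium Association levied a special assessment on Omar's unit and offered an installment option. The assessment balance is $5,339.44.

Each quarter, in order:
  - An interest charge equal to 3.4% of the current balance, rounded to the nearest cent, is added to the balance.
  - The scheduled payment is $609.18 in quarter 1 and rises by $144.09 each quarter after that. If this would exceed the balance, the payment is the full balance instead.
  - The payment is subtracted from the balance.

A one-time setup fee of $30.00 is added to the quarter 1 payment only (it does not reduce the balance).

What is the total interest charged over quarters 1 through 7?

# | Opening | Interest | Payment | Fee | End bal
1 | $5,339.44 | $181.54 | $609.18 | $30.00 | $4,911.80
2 | $4,911.80 | $167.00 | $753.27 | — | $4,325.53
3 | $4,325.53 | $147.07 | $897.36 | — | $3,575.24
4 | $3,575.24 | $121.56 | $1,041.45 | — | $2,655.35
5 | $2,655.35 | $90.28 | $1,185.54 | — | $1,560.09
6 | $1,560.09 | $53.04 | $1,329.63 | — | $283.50
7 | $283.50 | $9.64 | $293.14 | — | $0.00
Total interest: $181.54 + $167.00 + $147.07 + $121.56 + $90.28 + $53.04 + $9.64 = $770.13

$770.13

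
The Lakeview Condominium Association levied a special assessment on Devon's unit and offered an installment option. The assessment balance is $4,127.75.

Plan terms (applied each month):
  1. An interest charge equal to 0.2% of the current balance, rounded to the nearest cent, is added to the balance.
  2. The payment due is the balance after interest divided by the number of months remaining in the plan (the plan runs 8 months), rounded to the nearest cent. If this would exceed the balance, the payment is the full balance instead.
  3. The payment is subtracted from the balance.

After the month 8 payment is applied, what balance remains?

$0.00

# | Opening | Interest | Payment | End bal
1 | $4,127.75 | $8.26 | $517.00 | $3,619.01
2 | $3,619.01 | $7.24 | $518.04 | $3,108.21
3 | $3,108.21 | $6.22 | $519.07 | $2,595.36
4 | $2,595.36 | $5.19 | $520.11 | $2,080.44
5 | $2,080.44 | $4.16 | $521.15 | $1,563.45
6 | $1,563.45 | $3.13 | $522.19 | $1,044.39
7 | $1,044.39 | $2.09 | $523.24 | $523.24
8 | $523.24 | $1.05 | $524.29 | $0.00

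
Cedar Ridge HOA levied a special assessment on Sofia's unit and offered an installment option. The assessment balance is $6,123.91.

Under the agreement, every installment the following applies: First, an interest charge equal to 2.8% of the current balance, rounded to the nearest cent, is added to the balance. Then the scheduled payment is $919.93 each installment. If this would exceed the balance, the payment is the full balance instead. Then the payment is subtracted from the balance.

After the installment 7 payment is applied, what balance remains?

Installment 1: $6,123.91 +$171.47 interest = $6,295.38; pay $919.93 → $5,375.45
Installment 2: $5,375.45 +$150.51 interest = $5,525.96; pay $919.93 → $4,606.03
Installment 3: $4,606.03 +$128.97 interest = $4,735.00; pay $919.93 → $3,815.07
Installment 4: $3,815.07 +$106.82 interest = $3,921.89; pay $919.93 → $3,001.96
Installment 5: $3,001.96 +$84.05 interest = $3,086.01; pay $919.93 → $2,166.08
Installment 6: $2,166.08 +$60.65 interest = $2,226.73; pay $919.93 → $1,306.80
Installment 7: $1,306.80 +$36.59 interest = $1,343.39; pay $919.93 → $423.46

$423.46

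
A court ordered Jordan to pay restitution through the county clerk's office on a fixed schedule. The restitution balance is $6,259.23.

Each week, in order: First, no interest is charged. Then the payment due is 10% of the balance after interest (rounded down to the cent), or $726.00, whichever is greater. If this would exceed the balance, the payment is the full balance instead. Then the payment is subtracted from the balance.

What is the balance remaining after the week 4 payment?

$3,355.23

# | Opening | Payment | End bal
1 | $6,259.23 | $726.00 | $5,533.23
2 | $5,533.23 | $726.00 | $4,807.23
3 | $4,807.23 | $726.00 | $4,081.23
4 | $4,081.23 | $726.00 | $3,355.23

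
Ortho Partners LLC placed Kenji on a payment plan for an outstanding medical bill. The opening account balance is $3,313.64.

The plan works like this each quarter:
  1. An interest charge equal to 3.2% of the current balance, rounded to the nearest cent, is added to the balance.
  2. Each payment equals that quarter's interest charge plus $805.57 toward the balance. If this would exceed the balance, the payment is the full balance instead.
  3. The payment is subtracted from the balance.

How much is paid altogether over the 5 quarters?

# | Opening | Interest | Payment | End bal
1 | $3,313.64 | $106.04 | $911.61 | $2,508.07
2 | $2,508.07 | $80.26 | $885.83 | $1,702.50
3 | $1,702.50 | $54.48 | $860.05 | $896.93
4 | $896.93 | $28.70 | $834.27 | $91.36
5 | $91.36 | $2.92 | $94.28 | $0.00
Total paid: $3,586.04

$3,586.04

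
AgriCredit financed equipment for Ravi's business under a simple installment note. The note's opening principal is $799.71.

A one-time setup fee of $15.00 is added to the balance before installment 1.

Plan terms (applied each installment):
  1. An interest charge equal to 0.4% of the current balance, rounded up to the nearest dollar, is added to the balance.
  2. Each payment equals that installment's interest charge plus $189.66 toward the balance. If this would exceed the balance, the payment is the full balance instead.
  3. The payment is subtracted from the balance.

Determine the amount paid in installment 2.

Installment 1: $814.71 +$4.00 interest = $818.71; pay $193.66 → $625.05
Installment 2: $625.05 +$3.00 interest = $628.05; pay $192.66 → $435.39

$192.66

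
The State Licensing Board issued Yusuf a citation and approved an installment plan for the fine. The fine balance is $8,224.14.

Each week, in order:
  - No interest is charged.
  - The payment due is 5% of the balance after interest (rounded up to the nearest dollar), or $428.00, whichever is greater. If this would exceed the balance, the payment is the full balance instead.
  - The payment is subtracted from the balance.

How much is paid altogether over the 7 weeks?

$2,996.00

Week 1: opening $8,224.14; payment $428.00; balance $7,796.14
Week 2: opening $7,796.14; payment $428.00; balance $7,368.14
Week 3: opening $7,368.14; payment $428.00; balance $6,940.14
Week 4: opening $6,940.14; payment $428.00; balance $6,512.14
Week 5: opening $6,512.14; payment $428.00; balance $6,084.14
Week 6: opening $6,084.14; payment $428.00; balance $5,656.14
Week 7: opening $5,656.14; payment $428.00; balance $5,228.14
Total paid: $2,996.00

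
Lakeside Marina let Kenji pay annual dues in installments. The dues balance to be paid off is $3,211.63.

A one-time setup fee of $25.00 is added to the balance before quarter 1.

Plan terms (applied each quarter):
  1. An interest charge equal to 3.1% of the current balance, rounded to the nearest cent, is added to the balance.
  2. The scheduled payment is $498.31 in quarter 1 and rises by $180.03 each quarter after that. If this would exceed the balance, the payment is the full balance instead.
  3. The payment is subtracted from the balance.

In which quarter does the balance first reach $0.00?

5

Quarter 1: opening $3,236.63; interest $100.34 → $3,336.97; payment $498.31; balance $2,838.66
Quarter 2: opening $2,838.66; interest $88.00 → $2,926.66; payment $678.34; balance $2,248.32
Quarter 3: opening $2,248.32; interest $69.70 → $2,318.02; payment $858.37; balance $1,459.65
Quarter 4: opening $1,459.65; interest $45.25 → $1,504.90; payment $1,038.40; balance $466.50
Quarter 5: opening $466.50; interest $14.46 → $480.96; payment $480.96; balance $0.00
Balance reaches $0.00 in quarter 5.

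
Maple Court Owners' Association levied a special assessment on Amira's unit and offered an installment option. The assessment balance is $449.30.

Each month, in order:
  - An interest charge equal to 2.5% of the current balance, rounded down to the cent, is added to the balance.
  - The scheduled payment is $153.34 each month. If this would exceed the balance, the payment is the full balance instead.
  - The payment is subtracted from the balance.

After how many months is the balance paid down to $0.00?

4

Month 1: $449.30 +$11.23 interest = $460.53; pay $153.34 → $307.19
Month 2: $307.19 +$7.67 interest = $314.86; pay $153.34 → $161.52
Month 3: $161.52 +$4.03 interest = $165.55; pay $153.34 → $12.21
Month 4: $12.21 +$0.30 interest = $12.51; pay $12.51 → $0.00
Balance reaches $0.00 in month 4.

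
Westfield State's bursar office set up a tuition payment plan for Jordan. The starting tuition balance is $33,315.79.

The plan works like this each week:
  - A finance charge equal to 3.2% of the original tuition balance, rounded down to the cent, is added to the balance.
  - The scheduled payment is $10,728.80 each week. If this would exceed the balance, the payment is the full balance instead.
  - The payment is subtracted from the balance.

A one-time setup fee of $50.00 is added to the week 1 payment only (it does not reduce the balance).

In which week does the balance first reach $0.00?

4

Week 1: $33,315.79 +$1,066.10 interest = $34,381.89; pay $10,728.80 (+ $50.00 fee) → $23,653.09
Week 2: $23,653.09 +$1,066.10 interest = $24,719.19; pay $10,728.80 → $13,990.39
Week 3: $13,990.39 +$1,066.10 interest = $15,056.49; pay $10,728.80 → $4,327.69
Week 4: $4,327.69 +$1,066.10 interest = $5,393.79; pay $5,393.79 → $0.00
Balance reaches $0.00 in week 4.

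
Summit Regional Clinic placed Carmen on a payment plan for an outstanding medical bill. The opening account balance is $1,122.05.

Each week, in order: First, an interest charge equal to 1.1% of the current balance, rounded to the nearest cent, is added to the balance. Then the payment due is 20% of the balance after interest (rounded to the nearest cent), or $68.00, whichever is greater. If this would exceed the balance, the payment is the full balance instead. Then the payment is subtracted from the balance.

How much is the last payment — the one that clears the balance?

# | Opening | Interest | Payment | End bal
1 | $1,122.05 | $12.34 | $226.88 | $907.51
2 | $907.51 | $9.98 | $183.50 | $733.99
3 | $733.99 | $8.07 | $148.41 | $593.65
4 | $593.65 | $6.53 | $120.04 | $480.14
5 | $480.14 | $5.28 | $97.08 | $388.34
6 | $388.34 | $4.27 | $78.52 | $314.09
7 | $314.09 | $3.45 | $68.00 | $249.54
8 | $249.54 | $2.74 | $68.00 | $184.28
9 | $184.28 | $2.03 | $68.00 | $118.31
10 | $118.31 | $1.30 | $68.00 | $51.61
11 | $51.61 | $0.57 | $52.18 | $0.00

$52.18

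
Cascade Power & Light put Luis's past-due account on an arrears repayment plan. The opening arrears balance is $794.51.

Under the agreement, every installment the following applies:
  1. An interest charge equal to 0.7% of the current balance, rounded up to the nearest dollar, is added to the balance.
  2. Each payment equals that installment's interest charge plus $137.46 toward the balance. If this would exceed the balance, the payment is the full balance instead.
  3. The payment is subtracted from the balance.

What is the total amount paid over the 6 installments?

Installment 1: opening $794.51; interest $6.00 → $800.51; payment $143.46; balance $657.05
Installment 2: opening $657.05; interest $5.00 → $662.05; payment $142.46; balance $519.59
Installment 3: opening $519.59; interest $4.00 → $523.59; payment $141.46; balance $382.13
Installment 4: opening $382.13; interest $3.00 → $385.13; payment $140.46; balance $244.67
Installment 5: opening $244.67; interest $2.00 → $246.67; payment $139.46; balance $107.21
Installment 6: opening $107.21; interest $1.00 → $108.21; payment $108.21; balance $0.00
Total paid: $815.51

$815.51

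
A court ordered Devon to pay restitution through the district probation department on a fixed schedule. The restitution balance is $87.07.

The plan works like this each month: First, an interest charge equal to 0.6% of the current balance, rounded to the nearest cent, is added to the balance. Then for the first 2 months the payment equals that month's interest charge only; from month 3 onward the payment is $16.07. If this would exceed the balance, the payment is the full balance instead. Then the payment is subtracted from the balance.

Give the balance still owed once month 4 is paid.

# | Opening | Interest | Payment | End bal
1 | $87.07 | $0.52 | $0.52 | $87.07
2 | $87.07 | $0.52 | $0.52 | $87.07
3 | $87.07 | $0.52 | $16.07 | $71.52
4 | $71.52 | $0.43 | $16.07 | $55.88

$55.88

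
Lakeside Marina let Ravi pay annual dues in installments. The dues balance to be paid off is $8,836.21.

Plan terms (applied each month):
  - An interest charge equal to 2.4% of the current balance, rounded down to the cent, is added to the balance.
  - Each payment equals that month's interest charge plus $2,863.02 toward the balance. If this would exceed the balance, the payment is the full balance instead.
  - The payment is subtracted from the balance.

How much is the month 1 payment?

Month 1: opening $8,836.21; interest $212.06 → $9,048.27; payment $3,075.08; balance $5,973.19

$3,075.08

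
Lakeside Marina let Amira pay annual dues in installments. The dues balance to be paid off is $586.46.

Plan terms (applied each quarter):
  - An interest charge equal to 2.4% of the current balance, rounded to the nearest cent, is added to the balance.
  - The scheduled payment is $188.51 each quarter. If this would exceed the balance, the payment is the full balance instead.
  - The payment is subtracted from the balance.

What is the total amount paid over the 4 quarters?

Quarter 1: opening $586.46; interest $14.08 → $600.54; payment $188.51; balance $412.03
Quarter 2: opening $412.03; interest $9.89 → $421.92; payment $188.51; balance $233.41
Quarter 3: opening $233.41; interest $5.60 → $239.01; payment $188.51; balance $50.50
Quarter 4: opening $50.50; interest $1.21 → $51.71; payment $51.71; balance $0.00
Total paid: $617.24

$617.24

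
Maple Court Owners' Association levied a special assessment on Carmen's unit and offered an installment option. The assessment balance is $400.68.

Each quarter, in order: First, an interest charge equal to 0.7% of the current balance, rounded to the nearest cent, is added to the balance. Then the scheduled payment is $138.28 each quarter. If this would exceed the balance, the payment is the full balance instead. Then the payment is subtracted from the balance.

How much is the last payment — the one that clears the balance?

Quarter 1: opening $400.68; interest $2.80 → $403.48; payment $138.28; balance $265.20
Quarter 2: opening $265.20; interest $1.86 → $267.06; payment $138.28; balance $128.78
Quarter 3: opening $128.78; interest $0.90 → $129.68; payment $129.68; balance $0.00

$129.68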